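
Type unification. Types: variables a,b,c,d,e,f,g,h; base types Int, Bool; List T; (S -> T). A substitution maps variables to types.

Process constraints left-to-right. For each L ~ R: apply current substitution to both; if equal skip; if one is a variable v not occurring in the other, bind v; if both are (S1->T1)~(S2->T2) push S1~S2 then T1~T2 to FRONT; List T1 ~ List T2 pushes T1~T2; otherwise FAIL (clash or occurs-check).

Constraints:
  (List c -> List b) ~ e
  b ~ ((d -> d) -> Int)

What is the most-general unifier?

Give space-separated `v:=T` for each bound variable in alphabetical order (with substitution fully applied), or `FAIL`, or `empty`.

step 1: unify (List c -> List b) ~ e  [subst: {-} | 1 pending]
  bind e := (List c -> List b)
step 2: unify b ~ ((d -> d) -> Int)  [subst: {e:=(List c -> List b)} | 0 pending]
  bind b := ((d -> d) -> Int)

Answer: b:=((d -> d) -> Int) e:=(List c -> List ((d -> d) -> Int))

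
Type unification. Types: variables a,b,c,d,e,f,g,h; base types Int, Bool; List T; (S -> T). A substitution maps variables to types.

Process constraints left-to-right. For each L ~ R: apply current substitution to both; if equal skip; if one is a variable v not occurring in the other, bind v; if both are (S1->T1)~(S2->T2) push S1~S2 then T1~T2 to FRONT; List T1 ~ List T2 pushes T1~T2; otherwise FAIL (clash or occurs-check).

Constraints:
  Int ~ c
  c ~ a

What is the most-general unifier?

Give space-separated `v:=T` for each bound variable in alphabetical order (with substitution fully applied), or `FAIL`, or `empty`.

step 1: unify Int ~ c  [subst: {-} | 1 pending]
  bind c := Int
step 2: unify Int ~ a  [subst: {c:=Int} | 0 pending]
  bind a := Int

Answer: a:=Int c:=Int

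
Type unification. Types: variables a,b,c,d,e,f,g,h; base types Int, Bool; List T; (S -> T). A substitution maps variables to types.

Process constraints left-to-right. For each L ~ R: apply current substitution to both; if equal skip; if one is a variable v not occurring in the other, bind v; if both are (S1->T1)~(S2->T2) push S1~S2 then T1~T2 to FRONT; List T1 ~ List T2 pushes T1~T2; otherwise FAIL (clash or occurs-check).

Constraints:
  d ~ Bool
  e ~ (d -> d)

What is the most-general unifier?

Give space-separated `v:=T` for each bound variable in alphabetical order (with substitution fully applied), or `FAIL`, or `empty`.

Answer: d:=Bool e:=(Bool -> Bool)

Derivation:
step 1: unify d ~ Bool  [subst: {-} | 1 pending]
  bind d := Bool
step 2: unify e ~ (Bool -> Bool)  [subst: {d:=Bool} | 0 pending]
  bind e := (Bool -> Bool)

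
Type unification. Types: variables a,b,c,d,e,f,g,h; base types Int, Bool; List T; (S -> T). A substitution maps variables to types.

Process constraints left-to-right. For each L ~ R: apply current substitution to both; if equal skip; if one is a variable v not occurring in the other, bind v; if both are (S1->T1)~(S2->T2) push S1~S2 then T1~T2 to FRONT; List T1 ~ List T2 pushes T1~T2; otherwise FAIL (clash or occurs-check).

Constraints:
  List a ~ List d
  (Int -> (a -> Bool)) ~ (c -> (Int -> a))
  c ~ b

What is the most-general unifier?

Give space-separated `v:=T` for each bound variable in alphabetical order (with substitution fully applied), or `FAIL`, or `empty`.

step 1: unify List a ~ List d  [subst: {-} | 2 pending]
  -> decompose List: push a~d
step 2: unify a ~ d  [subst: {-} | 2 pending]
  bind a := d
step 3: unify (Int -> (d -> Bool)) ~ (c -> (Int -> d))  [subst: {a:=d} | 1 pending]
  -> decompose arrow: push Int~c, (d -> Bool)~(Int -> d)
step 4: unify Int ~ c  [subst: {a:=d} | 2 pending]
  bind c := Int
step 5: unify (d -> Bool) ~ (Int -> d)  [subst: {a:=d, c:=Int} | 1 pending]
  -> decompose arrow: push d~Int, Bool~d
step 6: unify d ~ Int  [subst: {a:=d, c:=Int} | 2 pending]
  bind d := Int
step 7: unify Bool ~ Int  [subst: {a:=d, c:=Int, d:=Int} | 1 pending]
  clash: Bool vs Int

Answer: FAIL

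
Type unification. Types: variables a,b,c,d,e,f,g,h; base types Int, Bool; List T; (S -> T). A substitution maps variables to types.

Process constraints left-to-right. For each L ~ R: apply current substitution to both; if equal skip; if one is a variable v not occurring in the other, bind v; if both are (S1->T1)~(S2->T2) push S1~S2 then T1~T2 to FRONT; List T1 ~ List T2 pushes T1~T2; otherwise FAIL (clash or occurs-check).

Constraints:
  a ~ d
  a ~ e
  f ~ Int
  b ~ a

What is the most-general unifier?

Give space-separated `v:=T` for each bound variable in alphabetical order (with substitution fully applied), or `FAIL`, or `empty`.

Answer: a:=e b:=e d:=e f:=Int

Derivation:
step 1: unify a ~ d  [subst: {-} | 3 pending]
  bind a := d
step 2: unify d ~ e  [subst: {a:=d} | 2 pending]
  bind d := e
step 3: unify f ~ Int  [subst: {a:=d, d:=e} | 1 pending]
  bind f := Int
step 4: unify b ~ e  [subst: {a:=d, d:=e, f:=Int} | 0 pending]
  bind b := e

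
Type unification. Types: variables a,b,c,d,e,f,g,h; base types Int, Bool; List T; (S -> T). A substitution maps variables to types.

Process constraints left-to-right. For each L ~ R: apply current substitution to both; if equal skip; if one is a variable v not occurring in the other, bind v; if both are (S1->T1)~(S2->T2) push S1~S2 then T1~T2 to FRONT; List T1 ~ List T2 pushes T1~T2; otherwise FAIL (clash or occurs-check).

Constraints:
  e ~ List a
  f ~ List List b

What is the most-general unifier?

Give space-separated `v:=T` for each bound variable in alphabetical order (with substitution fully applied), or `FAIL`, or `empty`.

Answer: e:=List a f:=List List b

Derivation:
step 1: unify e ~ List a  [subst: {-} | 1 pending]
  bind e := List a
step 2: unify f ~ List List b  [subst: {e:=List a} | 0 pending]
  bind f := List List b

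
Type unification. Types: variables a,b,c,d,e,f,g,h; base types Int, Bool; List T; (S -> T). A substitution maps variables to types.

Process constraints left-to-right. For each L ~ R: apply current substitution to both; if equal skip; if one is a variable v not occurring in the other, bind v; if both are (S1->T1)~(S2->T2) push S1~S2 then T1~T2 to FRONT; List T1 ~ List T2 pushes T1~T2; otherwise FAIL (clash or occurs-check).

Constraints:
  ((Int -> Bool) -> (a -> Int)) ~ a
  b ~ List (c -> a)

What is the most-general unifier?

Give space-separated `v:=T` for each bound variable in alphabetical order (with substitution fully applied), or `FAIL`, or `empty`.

Answer: FAIL

Derivation:
step 1: unify ((Int -> Bool) -> (a -> Int)) ~ a  [subst: {-} | 1 pending]
  occurs-check fail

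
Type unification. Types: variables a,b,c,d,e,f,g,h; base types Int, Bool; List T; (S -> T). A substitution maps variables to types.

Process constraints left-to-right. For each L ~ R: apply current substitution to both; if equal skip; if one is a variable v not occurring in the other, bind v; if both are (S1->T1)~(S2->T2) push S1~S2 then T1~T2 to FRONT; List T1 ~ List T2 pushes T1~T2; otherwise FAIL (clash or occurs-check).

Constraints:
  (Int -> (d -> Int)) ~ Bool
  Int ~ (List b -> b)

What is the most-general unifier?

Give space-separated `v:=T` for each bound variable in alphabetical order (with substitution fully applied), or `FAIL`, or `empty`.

step 1: unify (Int -> (d -> Int)) ~ Bool  [subst: {-} | 1 pending]
  clash: (Int -> (d -> Int)) vs Bool

Answer: FAIL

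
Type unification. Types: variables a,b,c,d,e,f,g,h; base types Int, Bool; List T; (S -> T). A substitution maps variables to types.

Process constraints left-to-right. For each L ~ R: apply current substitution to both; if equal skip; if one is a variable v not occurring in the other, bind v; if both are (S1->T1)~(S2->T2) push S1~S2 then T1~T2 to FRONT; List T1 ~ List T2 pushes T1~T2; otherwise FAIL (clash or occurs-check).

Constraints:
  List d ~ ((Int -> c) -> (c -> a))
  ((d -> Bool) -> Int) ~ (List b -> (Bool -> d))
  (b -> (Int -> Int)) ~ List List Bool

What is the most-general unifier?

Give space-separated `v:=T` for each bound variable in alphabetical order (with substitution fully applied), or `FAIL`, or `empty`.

Answer: FAIL

Derivation:
step 1: unify List d ~ ((Int -> c) -> (c -> a))  [subst: {-} | 2 pending]
  clash: List d vs ((Int -> c) -> (c -> a))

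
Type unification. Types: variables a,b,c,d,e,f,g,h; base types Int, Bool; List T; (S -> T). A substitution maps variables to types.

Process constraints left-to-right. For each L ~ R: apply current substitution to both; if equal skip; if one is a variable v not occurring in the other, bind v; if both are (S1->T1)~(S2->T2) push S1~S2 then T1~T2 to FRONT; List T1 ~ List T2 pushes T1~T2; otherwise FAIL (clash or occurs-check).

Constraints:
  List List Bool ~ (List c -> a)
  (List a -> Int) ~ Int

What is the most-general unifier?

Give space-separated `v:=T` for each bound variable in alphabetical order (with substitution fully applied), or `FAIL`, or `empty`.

step 1: unify List List Bool ~ (List c -> a)  [subst: {-} | 1 pending]
  clash: List List Bool vs (List c -> a)

Answer: FAIL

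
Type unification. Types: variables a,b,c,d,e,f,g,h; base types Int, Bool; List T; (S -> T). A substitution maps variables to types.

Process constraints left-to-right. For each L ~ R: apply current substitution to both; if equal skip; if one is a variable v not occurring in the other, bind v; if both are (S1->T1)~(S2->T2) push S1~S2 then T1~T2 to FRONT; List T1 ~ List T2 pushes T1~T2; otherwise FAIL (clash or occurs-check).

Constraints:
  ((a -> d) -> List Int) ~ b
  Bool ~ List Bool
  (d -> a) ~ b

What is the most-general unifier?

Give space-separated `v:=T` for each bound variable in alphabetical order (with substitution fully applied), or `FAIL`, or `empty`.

Answer: FAIL

Derivation:
step 1: unify ((a -> d) -> List Int) ~ b  [subst: {-} | 2 pending]
  bind b := ((a -> d) -> List Int)
step 2: unify Bool ~ List Bool  [subst: {b:=((a -> d) -> List Int)} | 1 pending]
  clash: Bool vs List Bool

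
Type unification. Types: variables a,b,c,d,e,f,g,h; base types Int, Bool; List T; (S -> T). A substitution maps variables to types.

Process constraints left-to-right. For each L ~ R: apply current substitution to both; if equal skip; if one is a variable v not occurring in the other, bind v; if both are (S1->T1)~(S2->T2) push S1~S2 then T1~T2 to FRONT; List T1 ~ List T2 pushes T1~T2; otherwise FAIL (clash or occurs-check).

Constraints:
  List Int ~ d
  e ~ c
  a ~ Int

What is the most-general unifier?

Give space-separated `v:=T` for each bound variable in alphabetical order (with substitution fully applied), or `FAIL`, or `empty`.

Answer: a:=Int d:=List Int e:=c

Derivation:
step 1: unify List Int ~ d  [subst: {-} | 2 pending]
  bind d := List Int
step 2: unify e ~ c  [subst: {d:=List Int} | 1 pending]
  bind e := c
step 3: unify a ~ Int  [subst: {d:=List Int, e:=c} | 0 pending]
  bind a := Int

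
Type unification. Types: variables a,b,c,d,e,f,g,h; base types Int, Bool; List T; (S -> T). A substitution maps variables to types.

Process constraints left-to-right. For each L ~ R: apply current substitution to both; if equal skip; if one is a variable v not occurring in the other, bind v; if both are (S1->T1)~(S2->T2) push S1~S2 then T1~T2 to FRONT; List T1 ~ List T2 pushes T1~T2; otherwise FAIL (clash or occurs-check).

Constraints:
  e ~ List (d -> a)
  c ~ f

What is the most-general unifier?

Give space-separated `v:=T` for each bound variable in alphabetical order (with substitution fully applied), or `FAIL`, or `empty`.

Answer: c:=f e:=List (d -> a)

Derivation:
step 1: unify e ~ List (d -> a)  [subst: {-} | 1 pending]
  bind e := List (d -> a)
step 2: unify c ~ f  [subst: {e:=List (d -> a)} | 0 pending]
  bind c := f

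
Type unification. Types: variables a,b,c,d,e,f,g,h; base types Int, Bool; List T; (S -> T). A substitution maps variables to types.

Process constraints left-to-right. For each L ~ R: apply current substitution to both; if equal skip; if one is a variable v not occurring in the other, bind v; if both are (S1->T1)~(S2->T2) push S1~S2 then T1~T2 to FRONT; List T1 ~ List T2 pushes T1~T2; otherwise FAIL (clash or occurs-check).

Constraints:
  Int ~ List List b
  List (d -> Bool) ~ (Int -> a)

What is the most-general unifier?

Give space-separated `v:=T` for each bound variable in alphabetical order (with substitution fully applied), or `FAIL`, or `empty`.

Answer: FAIL

Derivation:
step 1: unify Int ~ List List b  [subst: {-} | 1 pending]
  clash: Int vs List List b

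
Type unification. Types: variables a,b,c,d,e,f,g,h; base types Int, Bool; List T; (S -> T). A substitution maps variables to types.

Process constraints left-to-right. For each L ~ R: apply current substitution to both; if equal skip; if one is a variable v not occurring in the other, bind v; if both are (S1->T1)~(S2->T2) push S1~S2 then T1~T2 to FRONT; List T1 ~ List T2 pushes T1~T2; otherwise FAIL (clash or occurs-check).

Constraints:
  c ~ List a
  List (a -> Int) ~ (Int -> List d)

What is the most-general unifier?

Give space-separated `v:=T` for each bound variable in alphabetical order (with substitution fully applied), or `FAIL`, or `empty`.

Answer: FAIL

Derivation:
step 1: unify c ~ List a  [subst: {-} | 1 pending]
  bind c := List a
step 2: unify List (a -> Int) ~ (Int -> List d)  [subst: {c:=List a} | 0 pending]
  clash: List (a -> Int) vs (Int -> List d)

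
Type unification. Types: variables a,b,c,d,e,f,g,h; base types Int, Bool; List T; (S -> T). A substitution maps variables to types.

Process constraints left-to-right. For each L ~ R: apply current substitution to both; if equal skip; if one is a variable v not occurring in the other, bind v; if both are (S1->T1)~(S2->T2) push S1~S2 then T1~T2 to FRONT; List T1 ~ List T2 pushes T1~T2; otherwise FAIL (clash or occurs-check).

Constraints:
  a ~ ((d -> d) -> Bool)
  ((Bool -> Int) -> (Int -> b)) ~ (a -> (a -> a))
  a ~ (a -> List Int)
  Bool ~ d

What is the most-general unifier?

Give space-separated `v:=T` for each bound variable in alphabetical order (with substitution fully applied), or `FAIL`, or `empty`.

step 1: unify a ~ ((d -> d) -> Bool)  [subst: {-} | 3 pending]
  bind a := ((d -> d) -> Bool)
step 2: unify ((Bool -> Int) -> (Int -> b)) ~ (((d -> d) -> Bool) -> (((d -> d) -> Bool) -> ((d -> d) -> Bool)))  [subst: {a:=((d -> d) -> Bool)} | 2 pending]
  -> decompose arrow: push (Bool -> Int)~((d -> d) -> Bool), (Int -> b)~(((d -> d) -> Bool) -> ((d -> d) -> Bool))
step 3: unify (Bool -> Int) ~ ((d -> d) -> Bool)  [subst: {a:=((d -> d) -> Bool)} | 3 pending]
  -> decompose arrow: push Bool~(d -> d), Int~Bool
step 4: unify Bool ~ (d -> d)  [subst: {a:=((d -> d) -> Bool)} | 4 pending]
  clash: Bool vs (d -> d)

Answer: FAIL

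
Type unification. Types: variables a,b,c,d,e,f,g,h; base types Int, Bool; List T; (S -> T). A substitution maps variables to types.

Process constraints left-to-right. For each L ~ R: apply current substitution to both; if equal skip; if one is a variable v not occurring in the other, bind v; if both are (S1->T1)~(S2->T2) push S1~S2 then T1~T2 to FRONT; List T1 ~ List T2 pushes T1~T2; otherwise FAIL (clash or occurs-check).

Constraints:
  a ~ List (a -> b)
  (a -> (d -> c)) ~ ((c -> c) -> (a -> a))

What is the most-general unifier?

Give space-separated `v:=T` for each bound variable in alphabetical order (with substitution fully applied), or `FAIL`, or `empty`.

step 1: unify a ~ List (a -> b)  [subst: {-} | 1 pending]
  occurs-check fail: a in List (a -> b)

Answer: FAIL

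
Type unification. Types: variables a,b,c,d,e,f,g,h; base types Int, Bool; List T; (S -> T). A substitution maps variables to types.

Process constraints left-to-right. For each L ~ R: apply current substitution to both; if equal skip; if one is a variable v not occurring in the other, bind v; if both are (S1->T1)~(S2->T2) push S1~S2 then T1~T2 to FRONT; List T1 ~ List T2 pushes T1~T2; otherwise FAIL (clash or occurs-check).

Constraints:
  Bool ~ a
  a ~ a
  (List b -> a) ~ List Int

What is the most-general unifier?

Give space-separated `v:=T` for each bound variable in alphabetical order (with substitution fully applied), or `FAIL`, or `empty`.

Answer: FAIL

Derivation:
step 1: unify Bool ~ a  [subst: {-} | 2 pending]
  bind a := Bool
step 2: unify Bool ~ Bool  [subst: {a:=Bool} | 1 pending]
  -> identical, skip
step 3: unify (List b -> Bool) ~ List Int  [subst: {a:=Bool} | 0 pending]
  clash: (List b -> Bool) vs List Int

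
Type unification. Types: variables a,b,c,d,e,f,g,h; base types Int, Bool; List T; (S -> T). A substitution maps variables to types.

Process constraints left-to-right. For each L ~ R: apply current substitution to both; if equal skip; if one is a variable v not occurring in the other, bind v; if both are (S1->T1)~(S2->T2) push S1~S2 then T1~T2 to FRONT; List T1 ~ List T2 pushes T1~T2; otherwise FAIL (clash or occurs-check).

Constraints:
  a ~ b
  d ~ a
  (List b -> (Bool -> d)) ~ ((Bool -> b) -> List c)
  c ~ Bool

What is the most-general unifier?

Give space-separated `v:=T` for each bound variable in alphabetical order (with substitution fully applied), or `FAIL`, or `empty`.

step 1: unify a ~ b  [subst: {-} | 3 pending]
  bind a := b
step 2: unify d ~ b  [subst: {a:=b} | 2 pending]
  bind d := b
step 3: unify (List b -> (Bool -> b)) ~ ((Bool -> b) -> List c)  [subst: {a:=b, d:=b} | 1 pending]
  -> decompose arrow: push List b~(Bool -> b), (Bool -> b)~List c
step 4: unify List b ~ (Bool -> b)  [subst: {a:=b, d:=b} | 2 pending]
  clash: List b vs (Bool -> b)

Answer: FAIL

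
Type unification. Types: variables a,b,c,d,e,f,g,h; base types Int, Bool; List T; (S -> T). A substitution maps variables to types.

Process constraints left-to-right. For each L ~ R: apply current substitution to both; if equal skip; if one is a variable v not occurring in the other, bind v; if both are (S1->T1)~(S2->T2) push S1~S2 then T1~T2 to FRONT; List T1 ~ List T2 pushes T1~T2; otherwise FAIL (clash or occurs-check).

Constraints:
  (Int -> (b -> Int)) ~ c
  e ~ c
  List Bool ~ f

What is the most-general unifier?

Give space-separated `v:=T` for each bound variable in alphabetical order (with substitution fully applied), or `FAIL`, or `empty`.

step 1: unify (Int -> (b -> Int)) ~ c  [subst: {-} | 2 pending]
  bind c := (Int -> (b -> Int))
step 2: unify e ~ (Int -> (b -> Int))  [subst: {c:=(Int -> (b -> Int))} | 1 pending]
  bind e := (Int -> (b -> Int))
step 3: unify List Bool ~ f  [subst: {c:=(Int -> (b -> Int)), e:=(Int -> (b -> Int))} | 0 pending]
  bind f := List Bool

Answer: c:=(Int -> (b -> Int)) e:=(Int -> (b -> Int)) f:=List Bool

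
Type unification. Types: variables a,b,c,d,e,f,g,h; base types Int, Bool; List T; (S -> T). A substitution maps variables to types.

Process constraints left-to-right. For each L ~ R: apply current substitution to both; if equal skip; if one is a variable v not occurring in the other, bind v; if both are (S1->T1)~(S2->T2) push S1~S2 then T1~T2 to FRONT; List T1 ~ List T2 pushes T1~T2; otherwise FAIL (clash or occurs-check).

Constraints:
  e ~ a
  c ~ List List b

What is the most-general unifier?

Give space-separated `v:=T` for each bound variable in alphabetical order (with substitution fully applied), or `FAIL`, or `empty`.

step 1: unify e ~ a  [subst: {-} | 1 pending]
  bind e := a
step 2: unify c ~ List List b  [subst: {e:=a} | 0 pending]
  bind c := List List b

Answer: c:=List List b e:=a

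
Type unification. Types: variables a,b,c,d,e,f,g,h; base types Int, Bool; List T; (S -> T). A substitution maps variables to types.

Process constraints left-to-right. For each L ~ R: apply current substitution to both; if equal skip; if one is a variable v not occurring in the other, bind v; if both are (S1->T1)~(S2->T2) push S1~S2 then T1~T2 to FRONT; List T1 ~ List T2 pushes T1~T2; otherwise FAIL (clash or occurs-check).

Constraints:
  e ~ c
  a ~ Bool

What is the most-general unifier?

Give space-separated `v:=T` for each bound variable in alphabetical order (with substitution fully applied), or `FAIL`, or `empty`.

Answer: a:=Bool e:=c

Derivation:
step 1: unify e ~ c  [subst: {-} | 1 pending]
  bind e := c
step 2: unify a ~ Bool  [subst: {e:=c} | 0 pending]
  bind a := Bool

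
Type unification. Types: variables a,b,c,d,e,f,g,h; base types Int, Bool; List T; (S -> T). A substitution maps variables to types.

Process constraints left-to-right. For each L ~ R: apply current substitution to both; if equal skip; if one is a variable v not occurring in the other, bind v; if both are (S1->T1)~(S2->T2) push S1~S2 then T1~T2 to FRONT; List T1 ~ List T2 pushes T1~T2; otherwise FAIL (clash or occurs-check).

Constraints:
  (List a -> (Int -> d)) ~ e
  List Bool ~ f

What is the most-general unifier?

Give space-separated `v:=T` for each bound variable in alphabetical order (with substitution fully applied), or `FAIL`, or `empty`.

Answer: e:=(List a -> (Int -> d)) f:=List Bool

Derivation:
step 1: unify (List a -> (Int -> d)) ~ e  [subst: {-} | 1 pending]
  bind e := (List a -> (Int -> d))
step 2: unify List Bool ~ f  [subst: {e:=(List a -> (Int -> d))} | 0 pending]
  bind f := List Bool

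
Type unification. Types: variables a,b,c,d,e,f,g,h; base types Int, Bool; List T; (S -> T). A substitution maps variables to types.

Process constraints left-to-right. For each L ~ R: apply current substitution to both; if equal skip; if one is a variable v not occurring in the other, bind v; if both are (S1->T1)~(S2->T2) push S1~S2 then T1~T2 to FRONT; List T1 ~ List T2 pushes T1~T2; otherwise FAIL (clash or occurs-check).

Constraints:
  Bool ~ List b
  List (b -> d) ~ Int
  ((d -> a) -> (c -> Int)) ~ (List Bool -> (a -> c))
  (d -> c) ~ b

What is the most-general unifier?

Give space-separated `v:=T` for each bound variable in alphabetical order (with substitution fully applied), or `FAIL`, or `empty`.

Answer: FAIL

Derivation:
step 1: unify Bool ~ List b  [subst: {-} | 3 pending]
  clash: Bool vs List b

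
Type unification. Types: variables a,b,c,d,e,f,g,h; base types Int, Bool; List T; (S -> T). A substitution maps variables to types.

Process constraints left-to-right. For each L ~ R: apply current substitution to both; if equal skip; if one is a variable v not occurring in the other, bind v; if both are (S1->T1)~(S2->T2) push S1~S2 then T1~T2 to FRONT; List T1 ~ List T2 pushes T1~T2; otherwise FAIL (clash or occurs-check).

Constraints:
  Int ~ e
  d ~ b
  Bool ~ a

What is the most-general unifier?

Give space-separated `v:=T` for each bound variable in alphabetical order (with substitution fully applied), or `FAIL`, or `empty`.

step 1: unify Int ~ e  [subst: {-} | 2 pending]
  bind e := Int
step 2: unify d ~ b  [subst: {e:=Int} | 1 pending]
  bind d := b
step 3: unify Bool ~ a  [subst: {e:=Int, d:=b} | 0 pending]
  bind a := Bool

Answer: a:=Bool d:=b e:=Int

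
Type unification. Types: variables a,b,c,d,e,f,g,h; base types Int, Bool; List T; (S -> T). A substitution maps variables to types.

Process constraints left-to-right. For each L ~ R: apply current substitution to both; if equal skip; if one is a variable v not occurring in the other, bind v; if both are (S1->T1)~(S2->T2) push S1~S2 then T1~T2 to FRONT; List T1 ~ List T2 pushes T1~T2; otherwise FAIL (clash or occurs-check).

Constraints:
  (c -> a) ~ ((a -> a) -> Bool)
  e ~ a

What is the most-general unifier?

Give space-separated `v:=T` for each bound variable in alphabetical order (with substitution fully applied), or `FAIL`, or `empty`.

Answer: a:=Bool c:=(Bool -> Bool) e:=Bool

Derivation:
step 1: unify (c -> a) ~ ((a -> a) -> Bool)  [subst: {-} | 1 pending]
  -> decompose arrow: push c~(a -> a), a~Bool
step 2: unify c ~ (a -> a)  [subst: {-} | 2 pending]
  bind c := (a -> a)
step 3: unify a ~ Bool  [subst: {c:=(a -> a)} | 1 pending]
  bind a := Bool
step 4: unify e ~ Bool  [subst: {c:=(a -> a), a:=Bool} | 0 pending]
  bind e := Bool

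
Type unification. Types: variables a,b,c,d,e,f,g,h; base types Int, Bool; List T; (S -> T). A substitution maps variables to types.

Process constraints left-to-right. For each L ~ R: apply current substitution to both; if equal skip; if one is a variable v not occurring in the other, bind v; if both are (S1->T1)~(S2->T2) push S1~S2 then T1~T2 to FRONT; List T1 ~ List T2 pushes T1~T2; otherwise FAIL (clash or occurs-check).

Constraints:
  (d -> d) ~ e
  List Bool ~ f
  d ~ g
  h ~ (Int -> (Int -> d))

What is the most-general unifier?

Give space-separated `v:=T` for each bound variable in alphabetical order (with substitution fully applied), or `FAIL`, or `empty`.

step 1: unify (d -> d) ~ e  [subst: {-} | 3 pending]
  bind e := (d -> d)
step 2: unify List Bool ~ f  [subst: {e:=(d -> d)} | 2 pending]
  bind f := List Bool
step 3: unify d ~ g  [subst: {e:=(d -> d), f:=List Bool} | 1 pending]
  bind d := g
step 4: unify h ~ (Int -> (Int -> g))  [subst: {e:=(d -> d), f:=List Bool, d:=g} | 0 pending]
  bind h := (Int -> (Int -> g))

Answer: d:=g e:=(g -> g) f:=List Bool h:=(Int -> (Int -> g))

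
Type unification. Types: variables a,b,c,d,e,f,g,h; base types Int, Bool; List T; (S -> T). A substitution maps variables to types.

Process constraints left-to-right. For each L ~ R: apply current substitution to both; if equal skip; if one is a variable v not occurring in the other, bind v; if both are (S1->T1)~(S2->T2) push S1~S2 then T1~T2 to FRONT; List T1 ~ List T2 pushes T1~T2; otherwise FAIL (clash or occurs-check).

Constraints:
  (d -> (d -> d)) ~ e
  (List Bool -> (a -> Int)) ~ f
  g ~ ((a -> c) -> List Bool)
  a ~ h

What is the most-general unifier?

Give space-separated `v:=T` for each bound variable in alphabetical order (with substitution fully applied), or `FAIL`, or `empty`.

step 1: unify (d -> (d -> d)) ~ e  [subst: {-} | 3 pending]
  bind e := (d -> (d -> d))
step 2: unify (List Bool -> (a -> Int)) ~ f  [subst: {e:=(d -> (d -> d))} | 2 pending]
  bind f := (List Bool -> (a -> Int))
step 3: unify g ~ ((a -> c) -> List Bool)  [subst: {e:=(d -> (d -> d)), f:=(List Bool -> (a -> Int))} | 1 pending]
  bind g := ((a -> c) -> List Bool)
step 4: unify a ~ h  [subst: {e:=(d -> (d -> d)), f:=(List Bool -> (a -> Int)), g:=((a -> c) -> List Bool)} | 0 pending]
  bind a := h

Answer: a:=h e:=(d -> (d -> d)) f:=(List Bool -> (h -> Int)) g:=((h -> c) -> List Bool)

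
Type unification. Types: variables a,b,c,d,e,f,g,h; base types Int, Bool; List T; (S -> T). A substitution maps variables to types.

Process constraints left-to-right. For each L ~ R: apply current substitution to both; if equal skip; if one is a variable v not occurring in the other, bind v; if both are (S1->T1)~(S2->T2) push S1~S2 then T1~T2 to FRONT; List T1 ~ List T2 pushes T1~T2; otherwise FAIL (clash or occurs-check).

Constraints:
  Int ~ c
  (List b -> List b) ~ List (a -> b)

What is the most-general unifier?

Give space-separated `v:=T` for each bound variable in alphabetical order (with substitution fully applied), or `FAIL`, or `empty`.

step 1: unify Int ~ c  [subst: {-} | 1 pending]
  bind c := Int
step 2: unify (List b -> List b) ~ List (a -> b)  [subst: {c:=Int} | 0 pending]
  clash: (List b -> List b) vs List (a -> b)

Answer: FAIL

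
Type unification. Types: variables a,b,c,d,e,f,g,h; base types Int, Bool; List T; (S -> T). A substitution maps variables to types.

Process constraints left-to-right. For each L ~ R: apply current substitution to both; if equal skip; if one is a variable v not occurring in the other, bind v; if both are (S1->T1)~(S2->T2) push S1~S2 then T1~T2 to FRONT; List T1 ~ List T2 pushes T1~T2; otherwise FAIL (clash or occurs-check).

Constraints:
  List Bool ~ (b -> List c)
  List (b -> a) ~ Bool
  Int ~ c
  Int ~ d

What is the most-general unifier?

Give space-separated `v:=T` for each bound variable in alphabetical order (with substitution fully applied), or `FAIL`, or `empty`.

Answer: FAIL

Derivation:
step 1: unify List Bool ~ (b -> List c)  [subst: {-} | 3 pending]
  clash: List Bool vs (b -> List c)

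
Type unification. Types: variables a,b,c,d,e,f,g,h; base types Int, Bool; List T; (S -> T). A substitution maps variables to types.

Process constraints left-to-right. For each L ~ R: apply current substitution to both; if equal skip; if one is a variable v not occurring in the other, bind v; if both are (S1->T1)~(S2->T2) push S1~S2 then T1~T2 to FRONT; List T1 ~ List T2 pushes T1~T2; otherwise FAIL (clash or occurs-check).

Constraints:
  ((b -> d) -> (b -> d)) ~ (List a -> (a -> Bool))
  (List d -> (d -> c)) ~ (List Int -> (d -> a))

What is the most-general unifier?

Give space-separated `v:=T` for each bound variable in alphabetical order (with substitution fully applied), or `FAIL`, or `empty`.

Answer: FAIL

Derivation:
step 1: unify ((b -> d) -> (b -> d)) ~ (List a -> (a -> Bool))  [subst: {-} | 1 pending]
  -> decompose arrow: push (b -> d)~List a, (b -> d)~(a -> Bool)
step 2: unify (b -> d) ~ List a  [subst: {-} | 2 pending]
  clash: (b -> d) vs List a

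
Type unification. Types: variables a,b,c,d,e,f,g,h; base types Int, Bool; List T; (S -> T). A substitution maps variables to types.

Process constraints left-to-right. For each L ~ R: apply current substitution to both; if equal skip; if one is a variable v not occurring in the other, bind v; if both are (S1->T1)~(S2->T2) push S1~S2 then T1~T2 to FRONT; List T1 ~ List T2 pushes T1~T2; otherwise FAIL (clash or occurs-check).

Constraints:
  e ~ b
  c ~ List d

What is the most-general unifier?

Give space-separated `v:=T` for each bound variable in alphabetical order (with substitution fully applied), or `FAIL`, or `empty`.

Answer: c:=List d e:=b

Derivation:
step 1: unify e ~ b  [subst: {-} | 1 pending]
  bind e := b
step 2: unify c ~ List d  [subst: {e:=b} | 0 pending]
  bind c := List d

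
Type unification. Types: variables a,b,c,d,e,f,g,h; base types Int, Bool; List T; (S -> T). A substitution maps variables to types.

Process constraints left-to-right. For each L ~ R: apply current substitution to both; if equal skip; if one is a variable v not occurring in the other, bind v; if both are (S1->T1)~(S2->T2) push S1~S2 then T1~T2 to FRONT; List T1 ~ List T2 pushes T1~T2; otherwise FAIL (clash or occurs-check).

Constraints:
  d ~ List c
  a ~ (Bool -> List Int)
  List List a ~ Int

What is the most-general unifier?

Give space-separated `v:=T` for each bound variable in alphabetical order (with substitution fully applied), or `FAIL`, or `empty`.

Answer: FAIL

Derivation:
step 1: unify d ~ List c  [subst: {-} | 2 pending]
  bind d := List c
step 2: unify a ~ (Bool -> List Int)  [subst: {d:=List c} | 1 pending]
  bind a := (Bool -> List Int)
step 3: unify List List (Bool -> List Int) ~ Int  [subst: {d:=List c, a:=(Bool -> List Int)} | 0 pending]
  clash: List List (Bool -> List Int) vs Int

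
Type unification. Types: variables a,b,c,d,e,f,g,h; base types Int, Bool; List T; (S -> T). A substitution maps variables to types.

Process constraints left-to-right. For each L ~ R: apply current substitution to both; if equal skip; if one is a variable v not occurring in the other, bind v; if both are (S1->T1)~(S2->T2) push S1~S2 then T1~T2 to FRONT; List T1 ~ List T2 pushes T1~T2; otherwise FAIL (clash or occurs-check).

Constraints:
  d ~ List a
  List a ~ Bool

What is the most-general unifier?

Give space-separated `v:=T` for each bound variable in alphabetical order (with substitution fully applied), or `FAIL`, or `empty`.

Answer: FAIL

Derivation:
step 1: unify d ~ List a  [subst: {-} | 1 pending]
  bind d := List a
step 2: unify List a ~ Bool  [subst: {d:=List a} | 0 pending]
  clash: List a vs Bool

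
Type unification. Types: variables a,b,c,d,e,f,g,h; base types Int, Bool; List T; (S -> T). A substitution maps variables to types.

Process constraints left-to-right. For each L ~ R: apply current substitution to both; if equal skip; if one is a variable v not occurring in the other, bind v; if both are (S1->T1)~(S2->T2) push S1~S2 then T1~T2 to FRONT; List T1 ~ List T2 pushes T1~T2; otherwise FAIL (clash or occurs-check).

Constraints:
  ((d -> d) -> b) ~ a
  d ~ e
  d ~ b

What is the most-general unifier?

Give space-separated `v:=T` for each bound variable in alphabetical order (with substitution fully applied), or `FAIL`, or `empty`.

Answer: a:=((b -> b) -> b) d:=b e:=b

Derivation:
step 1: unify ((d -> d) -> b) ~ a  [subst: {-} | 2 pending]
  bind a := ((d -> d) -> b)
step 2: unify d ~ e  [subst: {a:=((d -> d) -> b)} | 1 pending]
  bind d := e
step 3: unify e ~ b  [subst: {a:=((d -> d) -> b), d:=e} | 0 pending]
  bind e := b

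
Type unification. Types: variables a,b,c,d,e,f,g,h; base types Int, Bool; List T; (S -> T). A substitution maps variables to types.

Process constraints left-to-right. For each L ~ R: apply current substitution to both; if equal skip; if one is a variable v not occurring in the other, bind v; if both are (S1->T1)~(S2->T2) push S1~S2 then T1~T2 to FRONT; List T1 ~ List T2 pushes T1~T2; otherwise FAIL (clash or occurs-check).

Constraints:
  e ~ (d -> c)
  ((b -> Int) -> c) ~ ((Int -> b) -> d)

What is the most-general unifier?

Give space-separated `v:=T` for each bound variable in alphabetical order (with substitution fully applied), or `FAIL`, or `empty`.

step 1: unify e ~ (d -> c)  [subst: {-} | 1 pending]
  bind e := (d -> c)
step 2: unify ((b -> Int) -> c) ~ ((Int -> b) -> d)  [subst: {e:=(d -> c)} | 0 pending]
  -> decompose arrow: push (b -> Int)~(Int -> b), c~d
step 3: unify (b -> Int) ~ (Int -> b)  [subst: {e:=(d -> c)} | 1 pending]
  -> decompose arrow: push b~Int, Int~b
step 4: unify b ~ Int  [subst: {e:=(d -> c)} | 2 pending]
  bind b := Int
step 5: unify Int ~ Int  [subst: {e:=(d -> c), b:=Int} | 1 pending]
  -> identical, skip
step 6: unify c ~ d  [subst: {e:=(d -> c), b:=Int} | 0 pending]
  bind c := d

Answer: b:=Int c:=d e:=(d -> d)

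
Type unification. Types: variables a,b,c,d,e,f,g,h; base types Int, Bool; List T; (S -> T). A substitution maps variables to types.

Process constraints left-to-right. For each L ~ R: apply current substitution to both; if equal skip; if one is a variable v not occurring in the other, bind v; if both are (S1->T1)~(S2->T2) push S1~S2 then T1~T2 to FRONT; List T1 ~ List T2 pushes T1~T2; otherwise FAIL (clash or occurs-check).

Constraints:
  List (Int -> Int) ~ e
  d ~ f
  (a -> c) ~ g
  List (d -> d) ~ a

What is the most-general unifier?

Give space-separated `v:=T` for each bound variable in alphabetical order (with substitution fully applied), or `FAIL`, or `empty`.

step 1: unify List (Int -> Int) ~ e  [subst: {-} | 3 pending]
  bind e := List (Int -> Int)
step 2: unify d ~ f  [subst: {e:=List (Int -> Int)} | 2 pending]
  bind d := f
step 3: unify (a -> c) ~ g  [subst: {e:=List (Int -> Int), d:=f} | 1 pending]
  bind g := (a -> c)
step 4: unify List (f -> f) ~ a  [subst: {e:=List (Int -> Int), d:=f, g:=(a -> c)} | 0 pending]
  bind a := List (f -> f)

Answer: a:=List (f -> f) d:=f e:=List (Int -> Int) g:=(List (f -> f) -> c)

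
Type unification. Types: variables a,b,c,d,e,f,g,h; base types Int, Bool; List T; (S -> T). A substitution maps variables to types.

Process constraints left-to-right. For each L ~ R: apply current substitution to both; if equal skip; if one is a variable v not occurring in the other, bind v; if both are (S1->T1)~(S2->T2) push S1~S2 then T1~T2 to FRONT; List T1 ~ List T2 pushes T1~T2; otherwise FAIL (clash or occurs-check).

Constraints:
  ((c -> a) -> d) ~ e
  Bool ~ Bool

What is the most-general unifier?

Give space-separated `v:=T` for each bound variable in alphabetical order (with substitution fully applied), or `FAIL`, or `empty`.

step 1: unify ((c -> a) -> d) ~ e  [subst: {-} | 1 pending]
  bind e := ((c -> a) -> d)
step 2: unify Bool ~ Bool  [subst: {e:=((c -> a) -> d)} | 0 pending]
  -> identical, skip

Answer: e:=((c -> a) -> d)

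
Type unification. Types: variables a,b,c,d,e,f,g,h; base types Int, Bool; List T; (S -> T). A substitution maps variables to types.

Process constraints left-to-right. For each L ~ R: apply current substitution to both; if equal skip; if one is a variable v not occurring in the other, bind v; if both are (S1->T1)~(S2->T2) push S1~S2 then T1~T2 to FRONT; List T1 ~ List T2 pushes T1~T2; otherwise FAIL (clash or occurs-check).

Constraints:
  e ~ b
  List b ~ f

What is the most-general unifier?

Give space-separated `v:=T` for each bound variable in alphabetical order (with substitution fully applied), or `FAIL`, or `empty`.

Answer: e:=b f:=List b

Derivation:
step 1: unify e ~ b  [subst: {-} | 1 pending]
  bind e := b
step 2: unify List b ~ f  [subst: {e:=b} | 0 pending]
  bind f := List b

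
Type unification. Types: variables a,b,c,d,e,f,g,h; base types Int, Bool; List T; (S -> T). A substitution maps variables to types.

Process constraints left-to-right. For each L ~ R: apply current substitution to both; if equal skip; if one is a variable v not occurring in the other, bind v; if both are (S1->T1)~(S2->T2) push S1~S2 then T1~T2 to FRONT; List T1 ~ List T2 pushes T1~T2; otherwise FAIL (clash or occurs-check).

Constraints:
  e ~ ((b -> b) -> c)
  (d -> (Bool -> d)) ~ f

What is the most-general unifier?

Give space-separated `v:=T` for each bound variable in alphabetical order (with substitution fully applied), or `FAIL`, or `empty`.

step 1: unify e ~ ((b -> b) -> c)  [subst: {-} | 1 pending]
  bind e := ((b -> b) -> c)
step 2: unify (d -> (Bool -> d)) ~ f  [subst: {e:=((b -> b) -> c)} | 0 pending]
  bind f := (d -> (Bool -> d))

Answer: e:=((b -> b) -> c) f:=(d -> (Bool -> d))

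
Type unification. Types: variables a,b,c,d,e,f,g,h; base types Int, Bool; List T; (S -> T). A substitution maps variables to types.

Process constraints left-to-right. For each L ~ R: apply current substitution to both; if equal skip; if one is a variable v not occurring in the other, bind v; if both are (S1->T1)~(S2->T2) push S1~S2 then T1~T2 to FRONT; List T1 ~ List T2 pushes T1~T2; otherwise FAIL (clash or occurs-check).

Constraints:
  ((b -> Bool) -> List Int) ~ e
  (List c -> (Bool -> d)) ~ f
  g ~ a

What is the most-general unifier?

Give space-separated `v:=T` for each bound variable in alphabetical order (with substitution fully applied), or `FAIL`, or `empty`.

Answer: e:=((b -> Bool) -> List Int) f:=(List c -> (Bool -> d)) g:=a

Derivation:
step 1: unify ((b -> Bool) -> List Int) ~ e  [subst: {-} | 2 pending]
  bind e := ((b -> Bool) -> List Int)
step 2: unify (List c -> (Bool -> d)) ~ f  [subst: {e:=((b -> Bool) -> List Int)} | 1 pending]
  bind f := (List c -> (Bool -> d))
step 3: unify g ~ a  [subst: {e:=((b -> Bool) -> List Int), f:=(List c -> (Bool -> d))} | 0 pending]
  bind g := a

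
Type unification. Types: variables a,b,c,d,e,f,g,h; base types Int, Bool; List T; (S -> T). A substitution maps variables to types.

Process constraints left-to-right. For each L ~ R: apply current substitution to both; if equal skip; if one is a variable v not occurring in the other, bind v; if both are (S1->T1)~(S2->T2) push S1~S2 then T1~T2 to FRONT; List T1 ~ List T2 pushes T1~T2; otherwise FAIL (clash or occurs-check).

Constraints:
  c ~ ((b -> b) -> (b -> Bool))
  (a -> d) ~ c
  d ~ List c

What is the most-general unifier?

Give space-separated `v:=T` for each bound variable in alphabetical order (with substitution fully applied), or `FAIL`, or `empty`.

Answer: FAIL

Derivation:
step 1: unify c ~ ((b -> b) -> (b -> Bool))  [subst: {-} | 2 pending]
  bind c := ((b -> b) -> (b -> Bool))
step 2: unify (a -> d) ~ ((b -> b) -> (b -> Bool))  [subst: {c:=((b -> b) -> (b -> Bool))} | 1 pending]
  -> decompose arrow: push a~(b -> b), d~(b -> Bool)
step 3: unify a ~ (b -> b)  [subst: {c:=((b -> b) -> (b -> Bool))} | 2 pending]
  bind a := (b -> b)
step 4: unify d ~ (b -> Bool)  [subst: {c:=((b -> b) -> (b -> Bool)), a:=(b -> b)} | 1 pending]
  bind d := (b -> Bool)
step 5: unify (b -> Bool) ~ List ((b -> b) -> (b -> Bool))  [subst: {c:=((b -> b) -> (b -> Bool)), a:=(b -> b), d:=(b -> Bool)} | 0 pending]
  clash: (b -> Bool) vs List ((b -> b) -> (b -> Bool))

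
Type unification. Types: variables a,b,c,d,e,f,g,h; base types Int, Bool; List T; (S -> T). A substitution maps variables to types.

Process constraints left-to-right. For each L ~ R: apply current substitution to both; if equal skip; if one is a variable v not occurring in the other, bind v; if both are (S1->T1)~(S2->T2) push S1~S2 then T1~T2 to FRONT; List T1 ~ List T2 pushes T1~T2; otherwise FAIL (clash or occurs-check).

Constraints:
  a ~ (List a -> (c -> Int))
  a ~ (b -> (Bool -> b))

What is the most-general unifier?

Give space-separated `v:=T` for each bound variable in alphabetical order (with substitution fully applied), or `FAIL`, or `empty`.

Answer: FAIL

Derivation:
step 1: unify a ~ (List a -> (c -> Int))  [subst: {-} | 1 pending]
  occurs-check fail: a in (List a -> (c -> Int))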